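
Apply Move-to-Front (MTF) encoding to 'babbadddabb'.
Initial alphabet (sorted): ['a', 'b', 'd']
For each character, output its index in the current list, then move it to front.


MTF encoding:
'b': index 1 in ['a', 'b', 'd'] -> ['b', 'a', 'd']
'a': index 1 in ['b', 'a', 'd'] -> ['a', 'b', 'd']
'b': index 1 in ['a', 'b', 'd'] -> ['b', 'a', 'd']
'b': index 0 in ['b', 'a', 'd'] -> ['b', 'a', 'd']
'a': index 1 in ['b', 'a', 'd'] -> ['a', 'b', 'd']
'd': index 2 in ['a', 'b', 'd'] -> ['d', 'a', 'b']
'd': index 0 in ['d', 'a', 'b'] -> ['d', 'a', 'b']
'd': index 0 in ['d', 'a', 'b'] -> ['d', 'a', 'b']
'a': index 1 in ['d', 'a', 'b'] -> ['a', 'd', 'b']
'b': index 2 in ['a', 'd', 'b'] -> ['b', 'a', 'd']
'b': index 0 in ['b', 'a', 'd'] -> ['b', 'a', 'd']


Output: [1, 1, 1, 0, 1, 2, 0, 0, 1, 2, 0]


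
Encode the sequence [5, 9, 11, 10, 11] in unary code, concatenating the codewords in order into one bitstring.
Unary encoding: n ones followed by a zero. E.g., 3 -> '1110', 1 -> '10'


Encode each number as n ones followed by a terminating 0:
  5 -> 111110 (6 bits)
  9 -> 1111111110 (10 bits)
  11 -> 111111111110 (12 bits)
  10 -> 11111111110 (11 bits)
  11 -> 111111111110 (12 bits)
Total length = 6 + 10 + 12 + 11 + 12 = 51 bits.

Unary([5, 9, 11, 10, 11]) = 111110111111111011111111111011111111110111111111110 (51 bits)


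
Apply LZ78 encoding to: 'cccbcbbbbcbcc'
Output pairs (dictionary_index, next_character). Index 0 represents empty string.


LZ78 encoding steps:
Dictionary: {0: ''}
Step 1: w='' (idx 0), next='c' -> output (0, 'c'), add 'c' as idx 1
Step 2: w='c' (idx 1), next='c' -> output (1, 'c'), add 'cc' as idx 2
Step 3: w='' (idx 0), next='b' -> output (0, 'b'), add 'b' as idx 3
Step 4: w='c' (idx 1), next='b' -> output (1, 'b'), add 'cb' as idx 4
Step 5: w='b' (idx 3), next='b' -> output (3, 'b'), add 'bb' as idx 5
Step 6: w='b' (idx 3), next='c' -> output (3, 'c'), add 'bc' as idx 6
Step 7: w='bc' (idx 6), next='c' -> output (6, 'c'), add 'bcc' as idx 7


Encoded: [(0, 'c'), (1, 'c'), (0, 'b'), (1, 'b'), (3, 'b'), (3, 'c'), (6, 'c')]


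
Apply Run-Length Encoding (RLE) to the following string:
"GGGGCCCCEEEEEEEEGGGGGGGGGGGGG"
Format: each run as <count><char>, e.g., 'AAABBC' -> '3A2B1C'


Scanning runs left to right:
  i=0: run of 'G' x 4 -> '4G'
  i=4: run of 'C' x 4 -> '4C'
  i=8: run of 'E' x 8 -> '8E'
  i=16: run of 'G' x 13 -> '13G'

RLE = 4G4C8E13G


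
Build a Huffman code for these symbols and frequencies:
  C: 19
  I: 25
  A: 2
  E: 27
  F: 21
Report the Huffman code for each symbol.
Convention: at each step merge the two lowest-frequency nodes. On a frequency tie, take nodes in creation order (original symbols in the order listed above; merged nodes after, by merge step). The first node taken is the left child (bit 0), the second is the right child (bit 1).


Huffman tree construction:
Step 1: Merge A(2) + C(19) = 21
Step 2: Merge F(21) + (A+C)(21) = 42
Step 3: Merge I(25) + E(27) = 52
Step 4: Merge (F+(A+C))(42) + (I+E)(52) = 94
Read each symbol's code off the tree from the root (left child = 0, right child = 1).

Codes:
  C: 011 (length 3)
  I: 10 (length 2)
  A: 010 (length 3)
  E: 11 (length 2)
  F: 00 (length 2)
Average code length: 209/94 = 2.2234 bits/symbol


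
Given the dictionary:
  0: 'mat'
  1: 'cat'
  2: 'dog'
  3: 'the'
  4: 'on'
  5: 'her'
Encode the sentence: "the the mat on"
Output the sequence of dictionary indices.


Look up each word in the dictionary:
  'the' -> 3
  'the' -> 3
  'mat' -> 0
  'on' -> 4

Encoded: [3, 3, 0, 4]


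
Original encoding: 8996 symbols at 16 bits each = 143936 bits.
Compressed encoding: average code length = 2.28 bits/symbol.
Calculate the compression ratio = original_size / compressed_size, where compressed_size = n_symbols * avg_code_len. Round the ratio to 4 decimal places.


original_size = n_symbols * orig_bits = 8996 * 16 = 143936 bits
compressed_size = n_symbols * avg_code_len = 8996 * 2.28 = 20510.88 bits
ratio = original_size / compressed_size = 143936 / 20510.88 = 7.0175

Compression ratio = 7.0175


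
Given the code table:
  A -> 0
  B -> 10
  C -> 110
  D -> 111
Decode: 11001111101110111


Decoding:
110 -> C
0 -> A
111 -> D
110 -> C
111 -> D
0 -> A
111 -> D


Result: CADCDAD


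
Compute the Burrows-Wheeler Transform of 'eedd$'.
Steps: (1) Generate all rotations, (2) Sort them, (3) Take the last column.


Rotations (sorted):
  0: $eedd -> last char: d
  1: d$eed -> last char: d
  2: dd$ee -> last char: e
  3: edd$e -> last char: e
  4: eedd$ -> last char: $


BWT = ddee$


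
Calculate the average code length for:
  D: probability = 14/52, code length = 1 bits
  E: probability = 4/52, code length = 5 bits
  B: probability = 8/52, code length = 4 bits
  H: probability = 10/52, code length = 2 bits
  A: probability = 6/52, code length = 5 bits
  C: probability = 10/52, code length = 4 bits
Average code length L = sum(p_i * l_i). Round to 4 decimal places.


Weighted contributions p_i * l_i:
  D: (14/52) * 1 = 14/52
  E: (4/52) * 5 = 20/52
  B: (8/52) * 4 = 32/52
  H: (10/52) * 2 = 20/52
  A: (6/52) * 5 = 30/52
  C: (10/52) * 4 = 40/52
Sum = (14 + 20 + 32 + 20 + 30 + 40)/52 = 156/52

L = 156/52 = 3.0000 bits/symbol


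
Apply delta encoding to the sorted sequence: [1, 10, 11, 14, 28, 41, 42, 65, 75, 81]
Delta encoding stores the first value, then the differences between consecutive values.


First value: 1
Deltas:
  10 - 1 = 9
  11 - 10 = 1
  14 - 11 = 3
  28 - 14 = 14
  41 - 28 = 13
  42 - 41 = 1
  65 - 42 = 23
  75 - 65 = 10
  81 - 75 = 6


Delta encoded: [1, 9, 1, 3, 14, 13, 1, 23, 10, 6]


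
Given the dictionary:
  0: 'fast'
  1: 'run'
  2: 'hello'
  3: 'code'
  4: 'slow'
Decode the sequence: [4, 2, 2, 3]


Look up each index in the dictionary:
  4 -> 'slow'
  2 -> 'hello'
  2 -> 'hello'
  3 -> 'code'

Decoded: "slow hello hello code"


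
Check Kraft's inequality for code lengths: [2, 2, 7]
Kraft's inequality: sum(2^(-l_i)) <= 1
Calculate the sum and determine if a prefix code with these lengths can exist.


Sum = 2^(-2) + 2^(-2) + 2^(-7)
    = 0.25 + 0.25 + 0.0078125
    = 65/128 = 0.5078125
Since 0.5078125 <= 1, Kraft's inequality IS satisfied.
A prefix code with these lengths CAN exist.

Kraft sum = 0.5078125. Satisfied.


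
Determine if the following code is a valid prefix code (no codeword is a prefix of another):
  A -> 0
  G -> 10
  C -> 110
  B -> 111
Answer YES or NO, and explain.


Checking each pair (does one codeword prefix another?):
  A='0' vs G='10': no prefix
  A='0' vs C='110': no prefix
  A='0' vs B='111': no prefix
  G='10' vs A='0': no prefix
  G='10' vs C='110': no prefix
  G='10' vs B='111': no prefix
  C='110' vs A='0': no prefix
  C='110' vs G='10': no prefix
  C='110' vs B='111': no prefix
  B='111' vs A='0': no prefix
  B='111' vs G='10': no prefix
  B='111' vs C='110': no prefix
No violation found over all pairs.

YES -- this is a valid prefix code. No codeword is a prefix of any other codeword.


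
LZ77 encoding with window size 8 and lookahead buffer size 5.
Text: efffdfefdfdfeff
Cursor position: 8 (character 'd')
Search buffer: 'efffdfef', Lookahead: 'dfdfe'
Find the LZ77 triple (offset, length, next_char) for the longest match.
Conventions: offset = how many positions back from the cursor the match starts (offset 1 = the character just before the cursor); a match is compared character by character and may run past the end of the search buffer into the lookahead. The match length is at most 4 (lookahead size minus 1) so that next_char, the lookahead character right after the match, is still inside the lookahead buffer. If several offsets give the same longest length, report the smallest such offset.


Try each offset into the search buffer:
  offset=1 (pos 7, char 'f'): match length 0
  offset=2 (pos 6, char 'e'): match length 0
  offset=3 (pos 5, char 'f'): match length 0
  offset=4 (pos 4, char 'd'): match length 2
  offset=5 (pos 3, char 'f'): match length 0
  offset=6 (pos 2, char 'f'): match length 0
  offset=7 (pos 1, char 'f'): match length 0
  offset=8 (pos 0, char 'e'): match length 0
Longest match has length 2 at offset 4.
next_char = character at position 8 + 2 = 10 -> 'd'

Best match: offset=4, length=2 (matching 'df' starting at position 4)
LZ77 triple: (4, 2, 'd')


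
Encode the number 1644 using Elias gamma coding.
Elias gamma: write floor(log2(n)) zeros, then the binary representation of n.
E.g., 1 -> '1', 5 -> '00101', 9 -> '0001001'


num_bits = floor(log2(1644)) + 1 = 11
leading_zeros = num_bits - 1 = 10
binary(1644) = 11001101100

Elias gamma(1644) = '0000000000' + '11001101100' = 000000000011001101100 (21 bits)


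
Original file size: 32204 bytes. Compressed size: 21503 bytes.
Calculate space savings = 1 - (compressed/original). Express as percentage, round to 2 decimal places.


ratio = compressed/original = 21503/32204 = 0.667712
savings = 1 - ratio = 1 - 0.667712 = 0.332288
as a percentage: 0.332288 * 100 = 33.23%

Space savings = 1 - 21503/32204 = 33.23%


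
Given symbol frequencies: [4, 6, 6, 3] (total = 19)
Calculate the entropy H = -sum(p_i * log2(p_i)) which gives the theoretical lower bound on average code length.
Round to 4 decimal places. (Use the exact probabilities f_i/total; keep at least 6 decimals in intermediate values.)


Per-symbol terms -p_i * log2(p_i) with p_i = f_i/19:
  p = 4/19 = 0.210526: log2(p) = -2.247928, -p*log2(p) = 0.473248
  p = 6/19 = 0.315789: log2(p) = -1.662965, -p*log2(p) = 0.525147
  p = 6/19 = 0.315789: log2(p) = -1.662965, -p*log2(p) = 0.525147
  p = 3/19 = 0.157895: log2(p) = -2.662965, -p*log2(p) = 0.420468
H = 0.473248 + 0.525147 + 0.525147 + 0.420468 = 1.944010

H = 1.944 bits/symbol


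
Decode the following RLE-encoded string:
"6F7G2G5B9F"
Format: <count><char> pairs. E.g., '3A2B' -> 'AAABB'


Expanding each <count><char> pair:
  6F -> 'FFFFFF'
  7G -> 'GGGGGGG'
  2G -> 'GG'
  5B -> 'BBBBB'
  9F -> 'FFFFFFFFF'

Decoded = FFFFFFGGGGGGGGGBBBBBFFFFFFFFF


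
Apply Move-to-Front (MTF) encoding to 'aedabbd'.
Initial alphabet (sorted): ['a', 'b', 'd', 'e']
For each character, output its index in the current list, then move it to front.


MTF encoding:
'a': index 0 in ['a', 'b', 'd', 'e'] -> ['a', 'b', 'd', 'e']
'e': index 3 in ['a', 'b', 'd', 'e'] -> ['e', 'a', 'b', 'd']
'd': index 3 in ['e', 'a', 'b', 'd'] -> ['d', 'e', 'a', 'b']
'a': index 2 in ['d', 'e', 'a', 'b'] -> ['a', 'd', 'e', 'b']
'b': index 3 in ['a', 'd', 'e', 'b'] -> ['b', 'a', 'd', 'e']
'b': index 0 in ['b', 'a', 'd', 'e'] -> ['b', 'a', 'd', 'e']
'd': index 2 in ['b', 'a', 'd', 'e'] -> ['d', 'b', 'a', 'e']


Output: [0, 3, 3, 2, 3, 0, 2]


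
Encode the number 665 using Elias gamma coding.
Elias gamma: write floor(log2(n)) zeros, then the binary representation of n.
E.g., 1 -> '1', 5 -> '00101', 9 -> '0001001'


num_bits = floor(log2(665)) + 1 = 10
leading_zeros = num_bits - 1 = 9
binary(665) = 1010011001

Elias gamma(665) = '000000000' + '1010011001' = 0000000001010011001 (19 bits)


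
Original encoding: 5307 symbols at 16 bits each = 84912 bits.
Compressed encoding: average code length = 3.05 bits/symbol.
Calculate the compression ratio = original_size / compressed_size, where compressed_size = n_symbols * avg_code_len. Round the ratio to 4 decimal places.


original_size = n_symbols * orig_bits = 5307 * 16 = 84912 bits
compressed_size = n_symbols * avg_code_len = 5307 * 3.05 = 16186.35 bits
ratio = original_size / compressed_size = 84912 / 16186.35 = 5.2459

Compression ratio = 5.2459


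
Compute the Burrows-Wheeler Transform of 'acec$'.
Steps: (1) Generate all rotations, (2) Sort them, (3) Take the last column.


Rotations (sorted):
  0: $acec -> last char: c
  1: acec$ -> last char: $
  2: c$ace -> last char: e
  3: cec$a -> last char: a
  4: ec$ac -> last char: c


BWT = c$eac


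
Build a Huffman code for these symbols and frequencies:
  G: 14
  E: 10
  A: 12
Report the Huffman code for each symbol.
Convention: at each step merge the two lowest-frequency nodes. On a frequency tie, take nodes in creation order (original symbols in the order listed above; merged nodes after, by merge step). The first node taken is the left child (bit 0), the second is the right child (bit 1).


Huffman tree construction:
Step 1: Merge E(10) + A(12) = 22
Step 2: Merge G(14) + (E+A)(22) = 36
Read each symbol's code off the tree from the root (left child = 0, right child = 1).

Codes:
  G: 0 (length 1)
  E: 10 (length 2)
  A: 11 (length 2)
Average code length: 58/36 = 1.6111 bits/symbol


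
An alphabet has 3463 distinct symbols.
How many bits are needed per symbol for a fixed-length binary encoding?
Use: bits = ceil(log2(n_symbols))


log2(3463) = 11.7578
Bracket: 2^11 = 2048 < 3463 <= 2^12 = 4096
So ceil(log2(3463)) = 12

bits = ceil(log2(3463)) = ceil(11.7578) = 12 bits


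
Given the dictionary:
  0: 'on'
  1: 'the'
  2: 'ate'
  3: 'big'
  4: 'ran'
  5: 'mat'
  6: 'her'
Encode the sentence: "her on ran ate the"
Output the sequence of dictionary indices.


Look up each word in the dictionary:
  'her' -> 6
  'on' -> 0
  'ran' -> 4
  'ate' -> 2
  'the' -> 1

Encoded: [6, 0, 4, 2, 1]


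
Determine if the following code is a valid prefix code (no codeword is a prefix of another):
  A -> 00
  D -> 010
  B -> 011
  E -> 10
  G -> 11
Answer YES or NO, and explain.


Checking each pair (does one codeword prefix another?):
  A='00' vs D='010': no prefix
  A='00' vs B='011': no prefix
  A='00' vs E='10': no prefix
  A='00' vs G='11': no prefix
  D='010' vs A='00': no prefix
  D='010' vs B='011': no prefix
  D='010' vs E='10': no prefix
  D='010' vs G='11': no prefix
  B='011' vs A='00': no prefix
  B='011' vs D='010': no prefix
  B='011' vs E='10': no prefix
  B='011' vs G='11': no prefix
  E='10' vs A='00': no prefix
  E='10' vs D='010': no prefix
  E='10' vs B='011': no prefix
  E='10' vs G='11': no prefix
  G='11' vs A='00': no prefix
  G='11' vs D='010': no prefix
  G='11' vs B='011': no prefix
  G='11' vs E='10': no prefix
No violation found over all pairs.

YES -- this is a valid prefix code. No codeword is a prefix of any other codeword.


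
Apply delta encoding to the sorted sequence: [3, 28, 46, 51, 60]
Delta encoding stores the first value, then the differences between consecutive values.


First value: 3
Deltas:
  28 - 3 = 25
  46 - 28 = 18
  51 - 46 = 5
  60 - 51 = 9


Delta encoded: [3, 25, 18, 5, 9]


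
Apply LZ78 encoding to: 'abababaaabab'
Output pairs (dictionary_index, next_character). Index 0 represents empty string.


LZ78 encoding steps:
Dictionary: {0: ''}
Step 1: w='' (idx 0), next='a' -> output (0, 'a'), add 'a' as idx 1
Step 2: w='' (idx 0), next='b' -> output (0, 'b'), add 'b' as idx 2
Step 3: w='a' (idx 1), next='b' -> output (1, 'b'), add 'ab' as idx 3
Step 4: w='ab' (idx 3), next='a' -> output (3, 'a'), add 'aba' as idx 4
Step 5: w='a' (idx 1), next='a' -> output (1, 'a'), add 'aa' as idx 5
Step 6: w='b' (idx 2), next='a' -> output (2, 'a'), add 'ba' as idx 6
Step 7: w='b' (idx 2), end of input -> output (2, '')


Encoded: [(0, 'a'), (0, 'b'), (1, 'b'), (3, 'a'), (1, 'a'), (2, 'a'), (2, '')]


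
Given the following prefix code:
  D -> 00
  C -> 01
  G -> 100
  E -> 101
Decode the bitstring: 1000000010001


Decoding step by step:
Bits 100 -> G
Bits 00 -> D
Bits 00 -> D
Bits 01 -> C
Bits 00 -> D
Bits 01 -> C


Decoded message: GDDCDC


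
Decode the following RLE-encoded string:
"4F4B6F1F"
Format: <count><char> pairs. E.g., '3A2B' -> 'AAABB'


Expanding each <count><char> pair:
  4F -> 'FFFF'
  4B -> 'BBBB'
  6F -> 'FFFFFF'
  1F -> 'F'

Decoded = FFFFBBBBFFFFFFF


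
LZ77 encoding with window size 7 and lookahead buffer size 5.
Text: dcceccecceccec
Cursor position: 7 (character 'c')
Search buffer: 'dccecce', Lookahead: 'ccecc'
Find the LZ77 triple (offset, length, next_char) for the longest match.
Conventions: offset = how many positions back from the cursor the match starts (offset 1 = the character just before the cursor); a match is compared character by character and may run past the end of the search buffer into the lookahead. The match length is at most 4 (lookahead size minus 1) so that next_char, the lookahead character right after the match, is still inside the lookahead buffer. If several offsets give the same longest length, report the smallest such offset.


Try each offset into the search buffer:
  offset=1 (pos 6, char 'e'): match length 0
  offset=2 (pos 5, char 'c'): match length 1
  offset=3 (pos 4, char 'c'): match length 4
  offset=4 (pos 3, char 'e'): match length 0
  offset=5 (pos 2, char 'c'): match length 1
  offset=6 (pos 1, char 'c'): match length 4
  offset=7 (pos 0, char 'd'): match length 0
Longest match has length 4, found at offsets 3, 6; take the smallest, offset 3.
next_char = character at position 7 + 4 = 11 -> 'c'

Best match: offset=3, length=4 (matching 'ccec' starting at position 4)
LZ77 triple: (3, 4, 'c')


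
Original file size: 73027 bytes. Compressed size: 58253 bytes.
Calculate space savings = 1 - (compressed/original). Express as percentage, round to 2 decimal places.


ratio = compressed/original = 58253/73027 = 0.797691
savings = 1 - ratio = 1 - 0.797691 = 0.202309
as a percentage: 0.202309 * 100 = 20.23%

Space savings = 1 - 58253/73027 = 20.23%


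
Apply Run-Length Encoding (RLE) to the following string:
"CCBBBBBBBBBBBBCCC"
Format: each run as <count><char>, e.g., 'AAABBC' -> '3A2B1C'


Scanning runs left to right:
  i=0: run of 'C' x 2 -> '2C'
  i=2: run of 'B' x 12 -> '12B'
  i=14: run of 'C' x 3 -> '3C'

RLE = 2C12B3C


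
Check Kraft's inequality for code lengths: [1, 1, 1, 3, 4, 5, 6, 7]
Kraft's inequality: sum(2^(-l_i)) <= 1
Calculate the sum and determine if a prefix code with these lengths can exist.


Sum = 2^(-1) + 2^(-1) + 2^(-1) + 2^(-3) + 2^(-4) + 2^(-5) + 2^(-6) + 2^(-7)
    = 0.5 + 0.5 + 0.5 + 0.125 + 0.0625 + 0.03125 + 0.015625 + 0.0078125
    = 223/128 = 1.7421875
Since 1.7421875 > 1, Kraft's inequality is NOT satisfied.
A prefix code with these lengths CANNOT exist.

Kraft sum = 1.7421875. Not satisfied.


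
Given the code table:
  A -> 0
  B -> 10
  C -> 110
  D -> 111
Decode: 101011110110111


Decoding:
10 -> B
10 -> B
111 -> D
10 -> B
110 -> C
111 -> D


Result: BBDBCD


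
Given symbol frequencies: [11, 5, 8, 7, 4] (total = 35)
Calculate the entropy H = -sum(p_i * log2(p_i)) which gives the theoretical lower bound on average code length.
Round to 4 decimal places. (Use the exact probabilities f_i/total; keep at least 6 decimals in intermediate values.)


Per-symbol terms -p_i * log2(p_i) with p_i = f_i/35:
  p = 11/35 = 0.314286: log2(p) = -1.669851, -p*log2(p) = 0.524810
  p = 5/35 = 0.142857: log2(p) = -2.807355, -p*log2(p) = 0.401051
  p = 8/35 = 0.228571: log2(p) = -2.129283, -p*log2(p) = 0.486693
  p = 7/35 = 0.200000: log2(p) = -2.321928, -p*log2(p) = 0.464386
  p = 4/35 = 0.114286: log2(p) = -3.129283, -p*log2(p) = 0.357632
H = 0.524810 + 0.401051 + 0.486693 + 0.464386 + 0.357632 = 2.234572

H = 2.2346 bits/symbol


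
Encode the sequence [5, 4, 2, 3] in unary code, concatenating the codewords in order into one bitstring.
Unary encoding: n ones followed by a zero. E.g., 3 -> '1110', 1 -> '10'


Encode each number as n ones followed by a terminating 0:
  5 -> 111110 (6 bits)
  4 -> 11110 (5 bits)
  2 -> 110 (3 bits)
  3 -> 1110 (4 bits)
Total length = 6 + 5 + 3 + 4 = 18 bits.

Unary([5, 4, 2, 3]) = 111110111101101110 (18 bits)


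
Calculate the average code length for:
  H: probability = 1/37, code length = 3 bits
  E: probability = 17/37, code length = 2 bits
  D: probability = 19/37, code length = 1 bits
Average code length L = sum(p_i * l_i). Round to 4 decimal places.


Weighted contributions p_i * l_i:
  H: (1/37) * 3 = 3/37
  E: (17/37) * 2 = 34/37
  D: (19/37) * 1 = 19/37
Sum = (3 + 34 + 19)/37 = 56/37

L = 56/37 = 1.5135 bits/symbol


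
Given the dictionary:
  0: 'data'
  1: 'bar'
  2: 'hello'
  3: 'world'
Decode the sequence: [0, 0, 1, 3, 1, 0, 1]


Look up each index in the dictionary:
  0 -> 'data'
  0 -> 'data'
  1 -> 'bar'
  3 -> 'world'
  1 -> 'bar'
  0 -> 'data'
  1 -> 'bar'

Decoded: "data data bar world bar data bar"


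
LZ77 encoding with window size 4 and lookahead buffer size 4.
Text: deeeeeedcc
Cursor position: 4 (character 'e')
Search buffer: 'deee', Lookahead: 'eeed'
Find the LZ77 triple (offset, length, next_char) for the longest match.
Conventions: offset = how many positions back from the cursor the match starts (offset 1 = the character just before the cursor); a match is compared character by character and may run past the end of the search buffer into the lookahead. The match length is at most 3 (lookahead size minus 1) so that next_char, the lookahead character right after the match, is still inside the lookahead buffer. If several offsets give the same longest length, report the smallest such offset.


Try each offset into the search buffer:
  offset=1 (pos 3, char 'e'): match length 3
  offset=2 (pos 2, char 'e'): match length 3
  offset=3 (pos 1, char 'e'): match length 3
  offset=4 (pos 0, char 'd'): match length 0
Longest match has length 3, found at offsets 1, 2, 3; take the smallest, offset 1.
next_char = character at position 4 + 3 = 7 -> 'd'

Best match: offset=1, length=3 (matching 'eee' starting at position 3)
LZ77 triple: (1, 3, 'd')


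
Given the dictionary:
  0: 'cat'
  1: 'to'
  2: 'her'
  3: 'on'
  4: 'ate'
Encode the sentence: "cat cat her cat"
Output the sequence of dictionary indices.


Look up each word in the dictionary:
  'cat' -> 0
  'cat' -> 0
  'her' -> 2
  'cat' -> 0

Encoded: [0, 0, 2, 0]


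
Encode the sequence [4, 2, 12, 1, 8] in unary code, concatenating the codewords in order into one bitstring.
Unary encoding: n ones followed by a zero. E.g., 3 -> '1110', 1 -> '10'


Encode each number as n ones followed by a terminating 0:
  4 -> 11110 (5 bits)
  2 -> 110 (3 bits)
  12 -> 1111111111110 (13 bits)
  1 -> 10 (2 bits)
  8 -> 111111110 (9 bits)
Total length = 5 + 3 + 13 + 2 + 9 = 32 bits.

Unary([4, 2, 12, 1, 8]) = 11110110111111111111010111111110 (32 bits)


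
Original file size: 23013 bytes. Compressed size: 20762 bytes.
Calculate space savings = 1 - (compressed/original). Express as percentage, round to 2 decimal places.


ratio = compressed/original = 20762/23013 = 0.902186
savings = 1 - ratio = 1 - 0.902186 = 0.097814
as a percentage: 0.097814 * 100 = 9.78%

Space savings = 1 - 20762/23013 = 9.78%


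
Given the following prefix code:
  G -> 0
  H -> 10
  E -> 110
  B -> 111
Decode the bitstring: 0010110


Decoding step by step:
Bits 0 -> G
Bits 0 -> G
Bits 10 -> H
Bits 110 -> E


Decoded message: GGHE


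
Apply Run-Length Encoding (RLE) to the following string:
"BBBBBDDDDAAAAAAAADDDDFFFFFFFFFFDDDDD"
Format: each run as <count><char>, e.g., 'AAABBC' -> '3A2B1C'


Scanning runs left to right:
  i=0: run of 'B' x 5 -> '5B'
  i=5: run of 'D' x 4 -> '4D'
  i=9: run of 'A' x 8 -> '8A'
  i=17: run of 'D' x 4 -> '4D'
  i=21: run of 'F' x 10 -> '10F'
  i=31: run of 'D' x 5 -> '5D'

RLE = 5B4D8A4D10F5D


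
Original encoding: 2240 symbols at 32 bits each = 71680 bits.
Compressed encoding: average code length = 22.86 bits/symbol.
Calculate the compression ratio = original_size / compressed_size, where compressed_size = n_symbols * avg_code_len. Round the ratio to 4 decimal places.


original_size = n_symbols * orig_bits = 2240 * 32 = 71680 bits
compressed_size = n_symbols * avg_code_len = 2240 * 22.86 = 51206.4 bits
ratio = original_size / compressed_size = 71680 / 51206.4 = 1.3998

Compression ratio = 1.3998


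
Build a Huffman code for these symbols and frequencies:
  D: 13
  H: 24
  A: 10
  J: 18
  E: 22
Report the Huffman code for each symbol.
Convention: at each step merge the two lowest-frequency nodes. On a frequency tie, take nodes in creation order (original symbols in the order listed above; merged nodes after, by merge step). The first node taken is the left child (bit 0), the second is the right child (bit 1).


Huffman tree construction:
Step 1: Merge A(10) + D(13) = 23
Step 2: Merge J(18) + E(22) = 40
Step 3: Merge (A+D)(23) + H(24) = 47
Step 4: Merge (J+E)(40) + ((A+D)+H)(47) = 87
Read each symbol's code off the tree from the root (left child = 0, right child = 1).

Codes:
  D: 101 (length 3)
  H: 11 (length 2)
  A: 100 (length 3)
  J: 00 (length 2)
  E: 01 (length 2)
Average code length: 197/87 = 2.2644 bits/symbol


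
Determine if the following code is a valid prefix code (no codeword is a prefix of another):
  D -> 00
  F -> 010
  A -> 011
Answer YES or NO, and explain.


Checking each pair (does one codeword prefix another?):
  D='00' vs F='010': no prefix
  D='00' vs A='011': no prefix
  F='010' vs D='00': no prefix
  F='010' vs A='011': no prefix
  A='011' vs D='00': no prefix
  A='011' vs F='010': no prefix
No violation found over all pairs.

YES -- this is a valid prefix code. No codeword is a prefix of any other codeword.


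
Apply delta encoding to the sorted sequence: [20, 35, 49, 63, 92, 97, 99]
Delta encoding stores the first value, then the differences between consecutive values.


First value: 20
Deltas:
  35 - 20 = 15
  49 - 35 = 14
  63 - 49 = 14
  92 - 63 = 29
  97 - 92 = 5
  99 - 97 = 2


Delta encoded: [20, 15, 14, 14, 29, 5, 2]


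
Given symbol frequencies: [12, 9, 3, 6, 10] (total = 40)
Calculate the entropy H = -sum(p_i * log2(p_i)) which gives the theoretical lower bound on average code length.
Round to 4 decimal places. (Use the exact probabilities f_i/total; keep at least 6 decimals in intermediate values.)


Per-symbol terms -p_i * log2(p_i) with p_i = f_i/40:
  p = 12/40 = 0.300000: log2(p) = -1.736966, -p*log2(p) = 0.521090
  p = 9/40 = 0.225000: log2(p) = -2.152003, -p*log2(p) = 0.484201
  p = 3/40 = 0.075000: log2(p) = -3.736966, -p*log2(p) = 0.280272
  p = 6/40 = 0.150000: log2(p) = -2.736966, -p*log2(p) = 0.410545
  p = 10/40 = 0.250000: log2(p) = -2.000000, -p*log2(p) = 0.500000
H = 0.521090 + 0.484201 + 0.280272 + 0.410545 + 0.500000 = 2.196108

H = 2.1961 bits/symbol


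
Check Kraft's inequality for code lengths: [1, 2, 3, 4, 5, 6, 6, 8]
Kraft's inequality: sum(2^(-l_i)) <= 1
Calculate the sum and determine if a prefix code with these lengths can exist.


Sum = 2^(-1) + 2^(-2) + 2^(-3) + 2^(-4) + 2^(-5) + 2^(-6) + 2^(-6) + 2^(-8)
    = 0.5 + 0.25 + 0.125 + 0.0625 + 0.03125 + 0.015625 + 0.015625 + 0.00390625
    = 257/256 = 1.00390625
Since 1.00390625 > 1, Kraft's inequality is NOT satisfied.
A prefix code with these lengths CANNOT exist.

Kraft sum = 1.00390625. Not satisfied.


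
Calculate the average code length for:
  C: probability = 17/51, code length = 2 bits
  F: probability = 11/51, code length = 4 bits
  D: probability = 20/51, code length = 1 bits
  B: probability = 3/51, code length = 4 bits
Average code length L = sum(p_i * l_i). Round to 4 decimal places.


Weighted contributions p_i * l_i:
  C: (17/51) * 2 = 34/51
  F: (11/51) * 4 = 44/51
  D: (20/51) * 1 = 20/51
  B: (3/51) * 4 = 12/51
Sum = (34 + 44 + 20 + 12)/51 = 110/51

L = 110/51 = 2.1569 bits/symbol


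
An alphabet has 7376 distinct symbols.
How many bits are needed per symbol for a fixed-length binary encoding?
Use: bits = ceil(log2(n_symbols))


log2(7376) = 12.8486
Bracket: 2^12 = 4096 < 7376 <= 2^13 = 8192
So ceil(log2(7376)) = 13

bits = ceil(log2(7376)) = ceil(12.8486) = 13 bits


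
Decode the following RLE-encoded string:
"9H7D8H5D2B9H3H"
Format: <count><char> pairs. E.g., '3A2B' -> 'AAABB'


Expanding each <count><char> pair:
  9H -> 'HHHHHHHHH'
  7D -> 'DDDDDDD'
  8H -> 'HHHHHHHH'
  5D -> 'DDDDD'
  2B -> 'BB'
  9H -> 'HHHHHHHHH'
  3H -> 'HHH'

Decoded = HHHHHHHHHDDDDDDDHHHHHHHHDDDDDBBHHHHHHHHHHHH


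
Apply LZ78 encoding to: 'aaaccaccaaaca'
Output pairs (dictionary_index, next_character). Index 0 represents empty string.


LZ78 encoding steps:
Dictionary: {0: ''}
Step 1: w='' (idx 0), next='a' -> output (0, 'a'), add 'a' as idx 1
Step 2: w='a' (idx 1), next='a' -> output (1, 'a'), add 'aa' as idx 2
Step 3: w='' (idx 0), next='c' -> output (0, 'c'), add 'c' as idx 3
Step 4: w='c' (idx 3), next='a' -> output (3, 'a'), add 'ca' as idx 4
Step 5: w='c' (idx 3), next='c' -> output (3, 'c'), add 'cc' as idx 5
Step 6: w='aa' (idx 2), next='a' -> output (2, 'a'), add 'aaa' as idx 6
Step 7: w='ca' (idx 4), end of input -> output (4, '')


Encoded: [(0, 'a'), (1, 'a'), (0, 'c'), (3, 'a'), (3, 'c'), (2, 'a'), (4, '')]


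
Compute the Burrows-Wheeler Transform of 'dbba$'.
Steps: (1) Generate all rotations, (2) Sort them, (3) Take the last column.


Rotations (sorted):
  0: $dbba -> last char: a
  1: a$dbb -> last char: b
  2: ba$db -> last char: b
  3: bba$d -> last char: d
  4: dbba$ -> last char: $


BWT = abbd$


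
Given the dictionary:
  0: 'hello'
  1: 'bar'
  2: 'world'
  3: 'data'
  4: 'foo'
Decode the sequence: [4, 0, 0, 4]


Look up each index in the dictionary:
  4 -> 'foo'
  0 -> 'hello'
  0 -> 'hello'
  4 -> 'foo'

Decoded: "foo hello hello foo"


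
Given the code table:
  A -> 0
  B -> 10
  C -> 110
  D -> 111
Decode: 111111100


Decoding:
111 -> D
111 -> D
10 -> B
0 -> A


Result: DDBA


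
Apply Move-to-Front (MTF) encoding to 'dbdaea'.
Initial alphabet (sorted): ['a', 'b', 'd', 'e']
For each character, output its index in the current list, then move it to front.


MTF encoding:
'd': index 2 in ['a', 'b', 'd', 'e'] -> ['d', 'a', 'b', 'e']
'b': index 2 in ['d', 'a', 'b', 'e'] -> ['b', 'd', 'a', 'e']
'd': index 1 in ['b', 'd', 'a', 'e'] -> ['d', 'b', 'a', 'e']
'a': index 2 in ['d', 'b', 'a', 'e'] -> ['a', 'd', 'b', 'e']
'e': index 3 in ['a', 'd', 'b', 'e'] -> ['e', 'a', 'd', 'b']
'a': index 1 in ['e', 'a', 'd', 'b'] -> ['a', 'e', 'd', 'b']


Output: [2, 2, 1, 2, 3, 1]


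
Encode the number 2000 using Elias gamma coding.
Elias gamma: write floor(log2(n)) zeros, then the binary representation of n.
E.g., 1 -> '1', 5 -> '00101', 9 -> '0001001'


num_bits = floor(log2(2000)) + 1 = 11
leading_zeros = num_bits - 1 = 10
binary(2000) = 11111010000

Elias gamma(2000) = '0000000000' + '11111010000' = 000000000011111010000 (21 bits)


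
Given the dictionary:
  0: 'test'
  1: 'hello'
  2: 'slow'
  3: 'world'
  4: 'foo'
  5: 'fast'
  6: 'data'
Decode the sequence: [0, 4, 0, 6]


Look up each index in the dictionary:
  0 -> 'test'
  4 -> 'foo'
  0 -> 'test'
  6 -> 'data'

Decoded: "test foo test data"


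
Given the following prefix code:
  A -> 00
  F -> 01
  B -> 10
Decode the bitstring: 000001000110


Decoding step by step:
Bits 00 -> A
Bits 00 -> A
Bits 01 -> F
Bits 00 -> A
Bits 01 -> F
Bits 10 -> B


Decoded message: AAFAFB


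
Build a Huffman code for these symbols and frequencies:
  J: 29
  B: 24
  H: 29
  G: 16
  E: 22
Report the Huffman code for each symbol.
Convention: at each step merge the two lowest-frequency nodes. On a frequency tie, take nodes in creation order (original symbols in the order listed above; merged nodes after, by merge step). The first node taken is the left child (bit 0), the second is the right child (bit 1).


Huffman tree construction:
Step 1: Merge G(16) + E(22) = 38
Step 2: Merge B(24) + J(29) = 53
Step 3: Merge H(29) + (G+E)(38) = 67
Step 4: Merge (B+J)(53) + (H+(G+E))(67) = 120
Read each symbol's code off the tree from the root (left child = 0, right child = 1).

Codes:
  J: 01 (length 2)
  B: 00 (length 2)
  H: 10 (length 2)
  G: 110 (length 3)
  E: 111 (length 3)
Average code length: 278/120 = 2.3167 bits/symbol


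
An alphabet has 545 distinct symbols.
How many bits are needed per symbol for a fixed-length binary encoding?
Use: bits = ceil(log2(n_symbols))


log2(545) = 9.0901
Bracket: 2^9 = 512 < 545 <= 2^10 = 1024
So ceil(log2(545)) = 10

bits = ceil(log2(545)) = ceil(9.0901) = 10 bits


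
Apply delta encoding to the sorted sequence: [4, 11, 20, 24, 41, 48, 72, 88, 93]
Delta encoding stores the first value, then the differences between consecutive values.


First value: 4
Deltas:
  11 - 4 = 7
  20 - 11 = 9
  24 - 20 = 4
  41 - 24 = 17
  48 - 41 = 7
  72 - 48 = 24
  88 - 72 = 16
  93 - 88 = 5


Delta encoded: [4, 7, 9, 4, 17, 7, 24, 16, 5]


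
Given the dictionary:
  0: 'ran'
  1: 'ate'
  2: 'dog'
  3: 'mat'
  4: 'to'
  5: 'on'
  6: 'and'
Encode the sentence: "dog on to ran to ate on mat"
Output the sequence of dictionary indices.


Look up each word in the dictionary:
  'dog' -> 2
  'on' -> 5
  'to' -> 4
  'ran' -> 0
  'to' -> 4
  'ate' -> 1
  'on' -> 5
  'mat' -> 3

Encoded: [2, 5, 4, 0, 4, 1, 5, 3]


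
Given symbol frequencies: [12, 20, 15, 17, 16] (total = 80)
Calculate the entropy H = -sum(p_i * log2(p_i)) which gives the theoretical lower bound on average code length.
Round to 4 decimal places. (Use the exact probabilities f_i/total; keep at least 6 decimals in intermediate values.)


Per-symbol terms -p_i * log2(p_i) with p_i = f_i/80:
  p = 12/80 = 0.150000: log2(p) = -2.736966, -p*log2(p) = 0.410545
  p = 20/80 = 0.250000: log2(p) = -2.000000, -p*log2(p) = 0.500000
  p = 15/80 = 0.187500: log2(p) = -2.415037, -p*log2(p) = 0.452820
  p = 17/80 = 0.212500: log2(p) = -2.234465, -p*log2(p) = 0.474824
  p = 16/80 = 0.200000: log2(p) = -2.321928, -p*log2(p) = 0.464386
H = 0.410545 + 0.500000 + 0.452820 + 0.474824 + 0.464386 = 2.302575

H = 2.3026 bits/symbol


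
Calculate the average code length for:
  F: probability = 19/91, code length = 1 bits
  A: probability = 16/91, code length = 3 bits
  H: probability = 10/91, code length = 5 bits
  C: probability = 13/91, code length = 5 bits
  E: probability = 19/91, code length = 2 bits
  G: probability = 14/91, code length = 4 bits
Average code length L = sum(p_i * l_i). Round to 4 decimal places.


Weighted contributions p_i * l_i:
  F: (19/91) * 1 = 19/91
  A: (16/91) * 3 = 48/91
  H: (10/91) * 5 = 50/91
  C: (13/91) * 5 = 65/91
  E: (19/91) * 2 = 38/91
  G: (14/91) * 4 = 56/91
Sum = (19 + 48 + 50 + 65 + 38 + 56)/91 = 276/91

L = 276/91 = 3.0330 bits/symbol


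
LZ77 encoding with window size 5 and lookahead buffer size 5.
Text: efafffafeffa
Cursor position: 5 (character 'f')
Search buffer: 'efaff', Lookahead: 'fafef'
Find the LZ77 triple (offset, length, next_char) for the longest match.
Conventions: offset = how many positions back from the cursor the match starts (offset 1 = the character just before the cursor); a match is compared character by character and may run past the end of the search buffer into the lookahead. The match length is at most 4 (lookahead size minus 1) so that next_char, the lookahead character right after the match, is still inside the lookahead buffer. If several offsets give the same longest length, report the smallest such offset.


Try each offset into the search buffer:
  offset=1 (pos 4, char 'f'): match length 1
  offset=2 (pos 3, char 'f'): match length 1
  offset=3 (pos 2, char 'a'): match length 0
  offset=4 (pos 1, char 'f'): match length 3
  offset=5 (pos 0, char 'e'): match length 0
Longest match has length 3 at offset 4.
next_char = character at position 5 + 3 = 8 -> 'e'

Best match: offset=4, length=3 (matching 'faf' starting at position 1)
LZ77 triple: (4, 3, 'e')


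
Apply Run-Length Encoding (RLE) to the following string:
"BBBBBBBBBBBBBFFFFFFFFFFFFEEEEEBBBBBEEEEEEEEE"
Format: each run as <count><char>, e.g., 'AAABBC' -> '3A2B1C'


Scanning runs left to right:
  i=0: run of 'B' x 13 -> '13B'
  i=13: run of 'F' x 12 -> '12F'
  i=25: run of 'E' x 5 -> '5E'
  i=30: run of 'B' x 5 -> '5B'
  i=35: run of 'E' x 9 -> '9E'

RLE = 13B12F5E5B9E


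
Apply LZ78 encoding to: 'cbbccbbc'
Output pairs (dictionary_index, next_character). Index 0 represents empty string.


LZ78 encoding steps:
Dictionary: {0: ''}
Step 1: w='' (idx 0), next='c' -> output (0, 'c'), add 'c' as idx 1
Step 2: w='' (idx 0), next='b' -> output (0, 'b'), add 'b' as idx 2
Step 3: w='b' (idx 2), next='c' -> output (2, 'c'), add 'bc' as idx 3
Step 4: w='c' (idx 1), next='b' -> output (1, 'b'), add 'cb' as idx 4
Step 5: w='bc' (idx 3), end of input -> output (3, '')


Encoded: [(0, 'c'), (0, 'b'), (2, 'c'), (1, 'b'), (3, '')]


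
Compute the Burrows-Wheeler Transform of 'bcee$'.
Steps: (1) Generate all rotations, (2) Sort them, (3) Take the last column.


Rotations (sorted):
  0: $bcee -> last char: e
  1: bcee$ -> last char: $
  2: cee$b -> last char: b
  3: e$bce -> last char: e
  4: ee$bc -> last char: c


BWT = e$bec


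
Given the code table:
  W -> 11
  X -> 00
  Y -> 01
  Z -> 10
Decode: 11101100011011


Decoding:
11 -> W
10 -> Z
11 -> W
00 -> X
01 -> Y
10 -> Z
11 -> W


Result: WZWXYZW


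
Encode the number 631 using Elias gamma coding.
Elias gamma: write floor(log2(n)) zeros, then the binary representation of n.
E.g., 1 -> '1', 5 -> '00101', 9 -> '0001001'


num_bits = floor(log2(631)) + 1 = 10
leading_zeros = num_bits - 1 = 9
binary(631) = 1001110111

Elias gamma(631) = '000000000' + '1001110111' = 0000000001001110111 (19 bits)


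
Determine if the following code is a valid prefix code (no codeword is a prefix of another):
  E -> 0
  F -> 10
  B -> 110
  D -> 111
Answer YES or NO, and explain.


Checking each pair (does one codeword prefix another?):
  E='0' vs F='10': no prefix
  E='0' vs B='110': no prefix
  E='0' vs D='111': no prefix
  F='10' vs E='0': no prefix
  F='10' vs B='110': no prefix
  F='10' vs D='111': no prefix
  B='110' vs E='0': no prefix
  B='110' vs F='10': no prefix
  B='110' vs D='111': no prefix
  D='111' vs E='0': no prefix
  D='111' vs F='10': no prefix
  D='111' vs B='110': no prefix
No violation found over all pairs.

YES -- this is a valid prefix code. No codeword is a prefix of any other codeword.


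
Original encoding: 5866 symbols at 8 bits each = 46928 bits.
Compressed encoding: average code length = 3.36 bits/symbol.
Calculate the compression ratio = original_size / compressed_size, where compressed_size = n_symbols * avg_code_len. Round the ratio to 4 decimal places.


original_size = n_symbols * orig_bits = 5866 * 8 = 46928 bits
compressed_size = n_symbols * avg_code_len = 5866 * 3.36 = 19709.76 bits
ratio = original_size / compressed_size = 46928 / 19709.76 = 2.381

Compression ratio = 2.381


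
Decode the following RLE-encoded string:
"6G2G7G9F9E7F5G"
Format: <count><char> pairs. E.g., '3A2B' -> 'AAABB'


Expanding each <count><char> pair:
  6G -> 'GGGGGG'
  2G -> 'GG'
  7G -> 'GGGGGGG'
  9F -> 'FFFFFFFFF'
  9E -> 'EEEEEEEEE'
  7F -> 'FFFFFFF'
  5G -> 'GGGGG'

Decoded = GGGGGGGGGGGGGGGFFFFFFFFFEEEEEEEEEFFFFFFFGGGGG


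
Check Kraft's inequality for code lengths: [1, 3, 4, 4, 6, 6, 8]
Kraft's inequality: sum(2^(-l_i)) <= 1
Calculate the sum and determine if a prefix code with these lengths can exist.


Sum = 2^(-1) + 2^(-3) + 2^(-4) + 2^(-4) + 2^(-6) + 2^(-6) + 2^(-8)
    = 0.5 + 0.125 + 0.0625 + 0.0625 + 0.015625 + 0.015625 + 0.00390625
    = 201/256 = 0.78515625
Since 0.78515625 <= 1, Kraft's inequality IS satisfied.
A prefix code with these lengths CAN exist.

Kraft sum = 0.78515625. Satisfied.


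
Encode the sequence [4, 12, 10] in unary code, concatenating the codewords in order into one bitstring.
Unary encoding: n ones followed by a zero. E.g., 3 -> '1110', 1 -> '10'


Encode each number as n ones followed by a terminating 0:
  4 -> 11110 (5 bits)
  12 -> 1111111111110 (13 bits)
  10 -> 11111111110 (11 bits)
Total length = 5 + 13 + 11 = 29 bits.

Unary([4, 12, 10]) = 11110111111111111011111111110 (29 bits)


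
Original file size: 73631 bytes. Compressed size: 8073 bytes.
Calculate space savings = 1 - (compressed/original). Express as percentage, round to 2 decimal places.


ratio = compressed/original = 8073/73631 = 0.109641
savings = 1 - ratio = 1 - 0.109641 = 0.890359
as a percentage: 0.890359 * 100 = 89.04%

Space savings = 1 - 8073/73631 = 89.04%


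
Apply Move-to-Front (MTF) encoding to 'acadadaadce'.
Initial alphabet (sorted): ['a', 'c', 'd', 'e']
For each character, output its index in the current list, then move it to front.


MTF encoding:
'a': index 0 in ['a', 'c', 'd', 'e'] -> ['a', 'c', 'd', 'e']
'c': index 1 in ['a', 'c', 'd', 'e'] -> ['c', 'a', 'd', 'e']
'a': index 1 in ['c', 'a', 'd', 'e'] -> ['a', 'c', 'd', 'e']
'd': index 2 in ['a', 'c', 'd', 'e'] -> ['d', 'a', 'c', 'e']
'a': index 1 in ['d', 'a', 'c', 'e'] -> ['a', 'd', 'c', 'e']
'd': index 1 in ['a', 'd', 'c', 'e'] -> ['d', 'a', 'c', 'e']
'a': index 1 in ['d', 'a', 'c', 'e'] -> ['a', 'd', 'c', 'e']
'a': index 0 in ['a', 'd', 'c', 'e'] -> ['a', 'd', 'c', 'e']
'd': index 1 in ['a', 'd', 'c', 'e'] -> ['d', 'a', 'c', 'e']
'c': index 2 in ['d', 'a', 'c', 'e'] -> ['c', 'd', 'a', 'e']
'e': index 3 in ['c', 'd', 'a', 'e'] -> ['e', 'c', 'd', 'a']


Output: [0, 1, 1, 2, 1, 1, 1, 0, 1, 2, 3]
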